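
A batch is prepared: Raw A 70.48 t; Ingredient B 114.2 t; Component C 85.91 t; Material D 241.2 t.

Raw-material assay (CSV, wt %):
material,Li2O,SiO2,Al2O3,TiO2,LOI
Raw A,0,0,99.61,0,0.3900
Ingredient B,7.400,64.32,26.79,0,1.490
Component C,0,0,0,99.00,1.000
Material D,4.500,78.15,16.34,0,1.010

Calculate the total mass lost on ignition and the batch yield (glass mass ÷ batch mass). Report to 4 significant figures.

LOI loss = 5.272 t; glass = 506.5 t; yield = 98.97%

Full precision is carried from start to finish — working values are displayed rounded to 4 significant digits alongside each step. Each reported result is rounded exactly once. The derived quantities are re-derived at exact precision (net glass mass, LOI, the totals, yield, four oxide percentages) from the weighed amounts on 506.5 t of glass exactly as shown in either problem or answer.
Per-material ignition loss:
  Raw A: 70.48 × 0.003900 = 0.2749 t
  Ingredient B: 114.2 × 0.01490 = 1.702 t
  Component C: 85.91 × 0.01000 = 0.8591 t
  Material D: 241.2 × 0.01010 = 2.436 t
Total LOI = 5.272 t
Glass = batch − LOI = 511.8 − 5.272 = 506.5 t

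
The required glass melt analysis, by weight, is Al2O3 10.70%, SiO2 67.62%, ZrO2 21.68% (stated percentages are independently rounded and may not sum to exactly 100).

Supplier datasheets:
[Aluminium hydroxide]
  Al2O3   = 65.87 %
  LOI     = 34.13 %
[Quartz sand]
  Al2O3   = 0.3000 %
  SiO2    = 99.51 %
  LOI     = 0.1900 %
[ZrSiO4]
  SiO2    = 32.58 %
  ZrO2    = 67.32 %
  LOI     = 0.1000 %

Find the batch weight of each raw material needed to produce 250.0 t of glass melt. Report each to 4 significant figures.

Exact precision is held all the way through; values along the way appear, rounded to four significant figures, alongside each step; a single rounding yields each reported number — the derived quantities are computed at exact precision (yield, totals, ignition loss, three oxide percentages, glass mass) starting from the weights per 250.0 t of glass as quoted within the problem or answer text.
Target masses of each oxide per 250.0 t glass melt:
  Al2O3: 10.70% × 250.0 = 26.75 t
  SiO2: 67.62% × 250.0 = 169.0 t
  ZrO2: 21.68% × 250.0 = 54.20 t
Oxide-by-oxide audit from the weights as reported, on the stated basis (each sum matches its target mass exact up to rounding of places):
  Al2O3: 39.96·0.6587 + 143.5·0.003000 = 26.75 t (target 26.75 t)
  SiO2: 143.5·0.9951 + 80.51·0.3258 = 169.0 t (target 169.0 t)
  ZrO2: 80.51·0.6732 = 54.20 t (target 54.20 t)
Glass-mass bookkeeping: batch total minus LOI = 250.0 t (the targets, summed, come to 250.0 t; the stated basis being 250.0 t — differing by rounding only).
Total batch = Σ batch = 264.0 t; Σ batch·LOI gives LOI loss = 13.99 t; the yield ratio, glass ÷ batch: 94.70%.

Batch per 250.0 t glass melt:
  Aluminium hydroxide: 39.96 t
  Quartz sand: 143.5 t
  ZrSiO4: 80.51 t
Total batch = 264.0 t; LOI loss = 13.99 t; yield = 94.70%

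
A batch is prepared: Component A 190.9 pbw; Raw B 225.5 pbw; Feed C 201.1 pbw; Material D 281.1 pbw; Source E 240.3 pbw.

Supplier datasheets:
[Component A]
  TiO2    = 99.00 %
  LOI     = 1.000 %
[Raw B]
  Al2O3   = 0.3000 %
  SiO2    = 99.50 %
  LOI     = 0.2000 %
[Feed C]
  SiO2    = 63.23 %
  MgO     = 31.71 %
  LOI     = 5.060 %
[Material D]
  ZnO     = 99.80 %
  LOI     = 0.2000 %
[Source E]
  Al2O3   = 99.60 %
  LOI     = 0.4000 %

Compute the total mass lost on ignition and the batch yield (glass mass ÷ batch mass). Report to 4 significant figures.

Rounding to four significant digits applies to each in-between result as printed — every computation carries full precision end to end. Every reported number is rounded a single time; all derived quantities, including glass mass, ignition loss, the totals, the yield, five oxide percentages, are computed starting from the weights for 1125 pbw of glass at exact precision, as set out in question or answer.
Per-material ignition loss:
  Component A: 190.9 × 0.01000 = 1.909 pbw
  Raw B: 225.5 × 0.002000 = 0.4510 pbw
  Feed C: 201.1 × 0.05060 = 10.18 pbw
  Material D: 281.1 × 0.002000 = 0.5622 pbw
  Source E: 240.3 × 0.004000 = 0.9612 pbw
Total LOI = 14.06 pbw
Glass = batch − LOI = 1139 − 14.06 = 1125 pbw

LOI loss = 14.06 pbw; glass = 1125 pbw; yield = 98.77%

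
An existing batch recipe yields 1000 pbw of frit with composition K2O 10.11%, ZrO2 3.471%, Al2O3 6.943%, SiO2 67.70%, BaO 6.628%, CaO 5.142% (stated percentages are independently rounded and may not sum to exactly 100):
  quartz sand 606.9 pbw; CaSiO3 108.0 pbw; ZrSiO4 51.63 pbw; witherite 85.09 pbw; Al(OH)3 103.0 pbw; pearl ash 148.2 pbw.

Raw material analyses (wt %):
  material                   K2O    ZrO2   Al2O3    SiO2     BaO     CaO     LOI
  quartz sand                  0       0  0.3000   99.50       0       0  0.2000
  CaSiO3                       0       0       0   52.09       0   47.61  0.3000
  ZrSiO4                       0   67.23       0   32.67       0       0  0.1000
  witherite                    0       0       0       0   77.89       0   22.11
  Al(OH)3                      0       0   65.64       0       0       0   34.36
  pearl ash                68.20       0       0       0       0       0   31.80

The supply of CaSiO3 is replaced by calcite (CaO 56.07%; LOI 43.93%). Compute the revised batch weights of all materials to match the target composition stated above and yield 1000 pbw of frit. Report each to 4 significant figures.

Revised batch per 1000 pbw frit:
  quartz sand: 663.5 pbw
  calcite: 91.71 pbw
  ZrSiO4: 51.63 pbw
  witherite: 85.09 pbw
  Al(OH)3: 102.7 pbw
  pearl ash: 148.2 pbw
Total batch = 1143 pbw; LOI loss = 142.9 pbw

Full precision is carried throughout. Rounding to four significant digits extends to every in-between result as displayed; a single rounding finalizes every reported number — derived quantities, including totals, six oxide percentages, yield, ignition loss, net glass mass, are computed starting from the weights on 1000 pbw of glass at full precision exactly as shown in question or answer.
Target masses of each oxide per 1000 pbw frit:
  K2O: 10.11% × 1000 = 101.1 pbw
  ZrO2: 3.471% × 1000 = 34.71 pbw
  Al2O3: 6.943% × 1000 = 69.43 pbw
  SiO2: 67.70% × 1000 = 677.0 pbw
  BaO: 6.628% × 1000 = 66.28 pbw
  CaO: 5.142% × 1000 = 51.42 pbw
Balance tally, oxide-wise, from the weights as reported, for the quoted basis mass (target by target, the sums agree exact up to rounding of places):
  K2O: 148.2·0.6820 = 101.1 pbw (target 101.1 pbw)
  ZrO2: 51.63·0.6723 = 34.71 pbw (target 34.71 pbw)
  Al2O3: 663.5·0.003000 + 102.7·0.6564 = 69.40 pbw (target 69.43 pbw)
  SiO2: 663.5·0.9950 + 51.63·0.3267 = 677.1 pbw (target 677.0 pbw)
  BaO: 85.09·0.7789 = 66.28 pbw (target 66.28 pbw)
  CaO: 91.71·0.5607 = 51.42 pbw (target 51.42 pbw)
Auditing the glass mass value: Σ batch − LOI loss = 999.9 pbw (the targets, summed, come to 999.9 pbw; with the basis standing at 1000 pbw — deltas are rounding alone).
Adding the batch up: Σ batch = 1143 pbw; LOI loss = Σ batch·LOI = 142.9 pbw; yield, glass over the total, = 87.50%.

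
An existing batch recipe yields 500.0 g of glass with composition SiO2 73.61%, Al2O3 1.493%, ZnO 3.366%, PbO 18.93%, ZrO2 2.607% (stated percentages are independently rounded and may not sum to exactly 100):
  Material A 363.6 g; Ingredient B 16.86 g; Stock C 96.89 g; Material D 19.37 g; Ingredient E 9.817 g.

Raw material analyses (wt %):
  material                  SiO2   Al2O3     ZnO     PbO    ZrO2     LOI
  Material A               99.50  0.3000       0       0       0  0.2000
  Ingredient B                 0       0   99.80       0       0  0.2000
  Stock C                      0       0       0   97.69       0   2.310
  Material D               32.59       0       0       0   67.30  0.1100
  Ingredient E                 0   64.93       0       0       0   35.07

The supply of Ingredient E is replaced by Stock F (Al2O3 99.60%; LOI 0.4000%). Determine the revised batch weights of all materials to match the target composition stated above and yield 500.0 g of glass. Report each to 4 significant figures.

Each numeric step keeps exact precision throughout — working values are printed (rounded to four significant digits) between the steps. Exactly one rounding goes into every reported number — derived quantities (yield, glass mass, the five compositions, LOI, the totals) are computed starting from the weights per 500.0 g of glass at full float precision as quoted within the problem or answer text.
The oxide mass targets at 500.0 g glass:
  SiO2: 73.61% × 500.0 = 368.0 g
  Al2O3: 1.493% × 500.0 = 7.465 g
  ZnO: 3.366% × 500.0 = 16.83 g
  PbO: 18.93% × 500.0 = 94.65 g
  ZrO2: 2.607% × 500.0 = 13.04 g
Mass-balance tally per oxide applying the batch weights above, relative to the basis at hand (oxide sums agree with the targets once rounding is allowed for):
  SiO2: 363.6·0.9950 + 19.37·0.3259 = 368.1 g (target 368.0 g)
  Al2O3: 363.6·0.003000 + 6.400·0.9960 = 7.465 g (target 7.465 g)
  ZnO: 16.86·0.9980 = 16.83 g (target 16.83 g)
  PbO: 96.89·0.9769 = 94.65 g (target 94.65 g)
  ZrO2: 19.37·0.6730 = 13.04 g (target 13.04 g)
Auditing the glass mass value: the batch minus its LOI: 500.1 g (oxide target masses add up to 500.0 g; against the stated basis, 500.0 g — gaps are rounding artifacts).
Total batch = Σ batch = 503.1 g; LOI removed, Σ of batch·LOI: 3.046 g; glass ÷ batch gives a yield of 99.39%.

Revised batch per 500.0 g glass:
  Material A: 363.6 g
  Ingredient B: 16.86 g
  Stock C: 96.89 g
  Material D: 19.37 g
  Stock F: 6.400 g
Total batch = 503.1 g; LOI loss = 3.046 g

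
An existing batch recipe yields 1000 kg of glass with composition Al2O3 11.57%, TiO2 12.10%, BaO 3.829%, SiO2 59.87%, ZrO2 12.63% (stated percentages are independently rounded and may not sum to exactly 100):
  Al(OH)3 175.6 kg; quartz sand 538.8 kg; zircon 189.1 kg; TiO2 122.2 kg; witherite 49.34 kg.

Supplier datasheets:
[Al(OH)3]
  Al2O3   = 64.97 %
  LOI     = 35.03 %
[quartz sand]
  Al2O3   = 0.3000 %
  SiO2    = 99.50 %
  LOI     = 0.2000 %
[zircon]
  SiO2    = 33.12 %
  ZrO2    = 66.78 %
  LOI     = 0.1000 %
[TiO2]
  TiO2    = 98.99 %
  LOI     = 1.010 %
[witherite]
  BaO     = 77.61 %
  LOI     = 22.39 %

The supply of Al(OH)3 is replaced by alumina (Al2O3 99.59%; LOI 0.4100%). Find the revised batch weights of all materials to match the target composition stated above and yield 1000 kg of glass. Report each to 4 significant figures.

Revised batch per 1000 kg glass:
  alumina: 114.6 kg
  quartz sand: 538.8 kg
  zircon: 189.1 kg
  TiO2: 122.2 kg
  witherite: 49.34 kg
Total batch = 1014 kg; LOI loss = 14.02 kg

Mid-chain values are printed (rounded to four significant digits) alongside each step — the working math carries full precision in all steps. Every reported result sees exactly one rounding — derived quantities are computed in full precision (the five compositions, glass mass, yield, LOI, totals) using the weight values on 1000 kg of glass, as quoted within the problem or the answer.
Per-oxide target masses for 1000 kg glass:
  Al2O3: 11.57% × 1000 = 115.7 kg
  TiO2: 12.10% × 1000 = 121.0 kg
  BaO: 3.829% × 1000 = 38.29 kg
  SiO2: 59.87% × 1000 = 598.7 kg
  ZrO2: 12.63% × 1000 = 126.3 kg
Balance tally, oxide-wise, with the batch weights as given, under the basis named above (every target is met by its sum inside rounding margins):
  Al2O3: 114.6·0.9959 + 538.8·0.003000 = 115.7 kg (target 115.7 kg)
  TiO2: 122.2·0.9899 = 121.0 kg (target 121.0 kg)
  BaO: 49.34·0.7761 = 38.29 kg (target 38.29 kg)
  SiO2: 538.8·0.9950 + 189.1·0.3312 = 598.7 kg (target 598.7 kg)
  ZrO2: 189.1·0.6678 = 126.3 kg (target 126.3 kg)
Glass-mass bookkeeping: whole batch net of LOI = 1000 kg (the Σ of target masses is 1000 kg; the stated basis being 1000 kg — differing by rounding only).
Adding the batch up: Σ batch = 1014 kg; the LOI term Σ batch·LOI equals 14.02 kg; yield = glass ÷ total batch = 98.62%.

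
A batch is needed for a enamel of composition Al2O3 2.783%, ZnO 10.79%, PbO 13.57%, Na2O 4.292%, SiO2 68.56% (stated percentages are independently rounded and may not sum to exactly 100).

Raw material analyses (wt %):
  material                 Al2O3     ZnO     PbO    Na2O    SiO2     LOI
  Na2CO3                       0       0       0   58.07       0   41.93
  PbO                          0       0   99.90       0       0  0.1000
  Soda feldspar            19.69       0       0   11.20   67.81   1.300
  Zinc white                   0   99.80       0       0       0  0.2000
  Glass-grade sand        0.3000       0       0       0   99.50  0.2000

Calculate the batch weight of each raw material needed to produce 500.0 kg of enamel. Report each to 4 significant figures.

Batch per 500.0 kg enamel:
  Na2CO3: 24.21 kg
  PbO: 67.92 kg
  Soda feldspar: 66.11 kg
  Zinc white: 54.06 kg
  Glass-grade sand: 299.5 kg
Total batch = 511.8 kg; LOI loss = 11.79 kg; yield = 97.70%

The whole derivation runs at full float precision through the solve. Values along the way are displayed, rounded to four significant figures, in the working; a single rounding finalizes every reported value; derived quantities (glass mass, yield, ignition loss, totals, five oxide percentages) are recomputed from the weighed amounts per 500.0 kg of glass in full float precision, as written in either problem or answer.
The oxide mass targets at 500.0 kg enamel:
  Al2O3: 2.783% × 500.0 = 13.92 kg
  ZnO: 10.79% × 500.0 = 53.95 kg
  PbO: 13.57% × 500.0 = 67.85 kg
  Na2O: 4.292% × 500.0 = 21.46 kg
  SiO2: 68.56% × 500.0 = 342.8 kg
Per-oxide balance check given the weights on record, for the quoted basis mass (delivered sums recover each target modulo rounding of the values):
  Al2O3: 66.11·0.1969 + 299.5·0.003000 = 13.92 kg (target 13.92 kg)
  ZnO: 54.06·0.9980 = 53.95 kg (target 53.95 kg)
  PbO: 67.92·0.9990 = 67.85 kg (target 67.85 kg)
  Na2O: 24.21·0.5807 + 66.11·0.1120 = 21.46 kg (target 21.46 kg)
  SiO2: 66.11·0.6781 + 299.5·0.9950 = 342.8 kg (target 342.8 kg)
Glass-mass sanity pass: batch Σ − ignition loss = 500.0 kg (per-oxide target masses sum to 500.0 kg; versus the stated basis of 500.0 kg — deltas are rounding alone).
Batch grand total — Σ batch = 511.8 kg; ignition loss, Σ(batch × LOI) = 11.79 kg; glass ÷ batch gives a yield of 97.70%.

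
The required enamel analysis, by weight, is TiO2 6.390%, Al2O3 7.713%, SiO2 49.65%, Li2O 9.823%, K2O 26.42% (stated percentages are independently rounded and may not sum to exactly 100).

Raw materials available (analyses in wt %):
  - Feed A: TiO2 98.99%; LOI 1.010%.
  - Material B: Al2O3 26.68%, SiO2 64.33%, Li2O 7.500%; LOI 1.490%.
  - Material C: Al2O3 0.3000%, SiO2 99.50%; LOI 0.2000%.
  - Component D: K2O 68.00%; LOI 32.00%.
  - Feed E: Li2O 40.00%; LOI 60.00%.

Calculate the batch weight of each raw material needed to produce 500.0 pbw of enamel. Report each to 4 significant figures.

In-progress results appear rounded to four significant digits; the working math holds exact precision from first step to last; each reported number receives exactly one rounding — the derived quantities (the yield, five oxide percentages, the totals, glass mass, LOI) are recomputed at exact precision starting from the weights at 500.0 pbw of glass, as quoted within problem or answer.
Target masses of each oxide per 500.0 pbw enamel:
  TiO2: 6.390% × 500.0 = 31.95 pbw
  Al2O3: 7.713% × 500.0 = 38.56 pbw
  SiO2: 49.65% × 500.0 = 248.2 pbw
  Li2O: 9.823% × 500.0 = 49.12 pbw
  K2O: 26.42% × 500.0 = 132.1 pbw
A balance pass over the oxides, on the weights just shown, per the basis as stated (each sum matches its target mass once rounding is allowed for):
  TiO2: 32.28·0.9899 = 31.95 pbw (target 31.95 pbw)
  Al2O3: 142.8·0.2668 + 157.2·0.003000 = 38.57 pbw (target 38.56 pbw)
  SiO2: 142.8·0.6433 + 157.2·0.9950 = 248.3 pbw (target 248.2 pbw)
  Li2O: 142.8·0.07500 + 96.02·0.4000 = 49.12 pbw (target 49.12 pbw)
  K2O: 194.3·0.6800 = 132.1 pbw (target 132.1 pbw)
Auditing the glass mass value: total charge less LOI = 500.0 pbw (summing oxide targets gives 500.0 pbw; the stated basis being 500.0 pbw — a pure rounding effect).
Adding the batch up: Σ batch = 622.6 pbw; LOI loss = Σ batch·LOI = 122.6 pbw; yield, glass over the total, = 80.32%.

Batch per 500.0 pbw enamel:
  Feed A: 32.28 pbw
  Material B: 142.8 pbw
  Material C: 157.2 pbw
  Component D: 194.3 pbw
  Feed E: 96.02 pbw
Total batch = 622.6 pbw; LOI loss = 122.6 pbw; yield = 80.32%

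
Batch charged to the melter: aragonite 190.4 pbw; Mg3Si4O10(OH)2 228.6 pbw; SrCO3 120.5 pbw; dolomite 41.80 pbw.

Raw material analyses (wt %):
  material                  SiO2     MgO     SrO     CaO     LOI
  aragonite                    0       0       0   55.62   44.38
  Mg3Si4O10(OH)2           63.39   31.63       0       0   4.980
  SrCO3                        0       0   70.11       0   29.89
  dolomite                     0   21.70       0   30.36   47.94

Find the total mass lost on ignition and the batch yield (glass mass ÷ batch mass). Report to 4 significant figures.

Working values are printed (rounded to four significant figures) across the worked steps. Full float precision is maintained through every step — exactly one rounding lands on each reported value; derived quantities (yield, the totals, ignition loss, the four compositions, glass mass) are recomputed starting from the weights per 429.4 pbw of glass at exact precision as quoted within question or answer.
Per-material ignition loss:
  aragonite: 190.4 × 0.4438 = 84.50 pbw
  Mg3Si4O10(OH)2: 228.6 × 0.04980 = 11.38 pbw
  SrCO3: 120.5 × 0.2989 = 36.02 pbw
  dolomite: 41.80 × 0.4794 = 20.04 pbw
Total LOI = 151.9 pbw
Glass = batch − LOI = 581.3 − 151.9 = 429.4 pbw

LOI loss = 151.9 pbw; glass = 429.4 pbw; yield = 73.86%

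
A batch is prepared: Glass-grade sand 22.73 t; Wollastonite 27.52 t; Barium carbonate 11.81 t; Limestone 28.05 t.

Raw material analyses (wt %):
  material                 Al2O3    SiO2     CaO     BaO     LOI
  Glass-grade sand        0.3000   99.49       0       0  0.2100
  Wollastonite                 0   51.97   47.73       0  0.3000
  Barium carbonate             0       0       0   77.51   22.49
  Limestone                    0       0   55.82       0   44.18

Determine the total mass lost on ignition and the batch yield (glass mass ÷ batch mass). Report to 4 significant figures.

LOI loss = 15.18 t; glass = 74.93 t; yield = 83.16%

Every computation carries full precision all the way through; mid-chain values are printed, rounded to 4 significant figures, across the worked steps — exactly one rounding is applied to every reported result — the derived quantities are computed at exact precision (totals, net glass mass, the four compositions, LOI, the yield) starting from the weights on 74.93 t of glass as written in the problem or the answer.
Each material's LOI contribution:
  Glass-grade sand: 22.73 × 0.002100 = 0.04773 t
  Wollastonite: 27.52 × 0.003000 = 0.08256 t
  Barium carbonate: 11.81 × 0.2249 = 2.656 t
  Limestone: 28.05 × 0.4418 = 12.39 t
Total LOI = 15.18 t
Glass = batch − LOI = 90.11 − 15.18 = 74.93 t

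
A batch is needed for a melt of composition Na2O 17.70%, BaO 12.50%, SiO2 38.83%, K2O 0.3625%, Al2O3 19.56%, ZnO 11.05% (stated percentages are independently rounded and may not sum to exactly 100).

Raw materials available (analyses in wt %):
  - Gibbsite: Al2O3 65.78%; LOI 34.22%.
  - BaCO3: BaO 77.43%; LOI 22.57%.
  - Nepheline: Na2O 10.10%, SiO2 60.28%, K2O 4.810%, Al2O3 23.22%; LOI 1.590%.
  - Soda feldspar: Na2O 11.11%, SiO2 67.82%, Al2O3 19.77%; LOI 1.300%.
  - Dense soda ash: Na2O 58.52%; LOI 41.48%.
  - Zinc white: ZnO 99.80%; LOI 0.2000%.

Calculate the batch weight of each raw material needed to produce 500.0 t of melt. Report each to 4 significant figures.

Batch per 500.0 t melt:
  Gibbsite: 59.40 t
  BaCO3: 80.72 t
  Nepheline: 37.68 t
  Soda feldspar: 252.8 t
  Dense soda ash: 96.74 t
  Zinc white: 55.36 t
Total batch = 582.7 t; LOI loss = 82.67 t; yield = 85.81%

The whole derivation runs at full float precision through every step — working values are shown, rounded to 4 significant figures, in the printout; each reported value is rounded once only; the derived quantities are recomputed from the weighed amounts at 500.0 t of glass in exact precision (ignition loss, yield, the totals, net glass mass, the six compositions) exactly as shown in the question or the answer.
Oxide-by-oxide targets in 500.0 t melt:
  Na2O: 17.70% × 500.0 = 88.50 t
  BaO: 12.50% × 500.0 = 62.50 t
  SiO2: 38.83% × 500.0 = 194.2 t
  K2O: 0.3625% × 500.0 = 1.812 t
  Al2O3: 19.56% × 500.0 = 97.80 t
  ZnO: 11.05% × 500.0 = 55.25 t
Verifying the oxide balance using the reported weights, against the basis in use (delivered sums recover each target given rounding of the digits):
  Na2O: 37.68·0.1010 + 252.8·0.1111 + 96.74·0.5852 = 88.50 t (target 88.50 t)
  BaO: 80.72·0.7743 = 62.50 t (target 62.50 t)
  SiO2: 37.68·0.6028 + 252.8·0.6782 = 194.2 t (target 194.2 t)
  K2O: 37.68·0.04810 = 1.812 t (target 1.812 t)
  Al2O3: 59.40·0.6578 + 37.68·0.2322 + 252.8·0.1977 = 97.80 t (target 97.80 t)
  ZnO: 55.36·0.9980 = 55.25 t (target 55.25 t)
Glass-mass closure: net batch after ignition = 500.0 t (the Σ of target masses is 500.0 t; with the basis standing at 500.0 t — gaps are rounding artifacts).
Whole-batch sum: Σ batch = 582.7 t; Σ batch·LOI gives LOI loss = 82.67 t; the yield ratio, glass ÷ batch: 85.81%.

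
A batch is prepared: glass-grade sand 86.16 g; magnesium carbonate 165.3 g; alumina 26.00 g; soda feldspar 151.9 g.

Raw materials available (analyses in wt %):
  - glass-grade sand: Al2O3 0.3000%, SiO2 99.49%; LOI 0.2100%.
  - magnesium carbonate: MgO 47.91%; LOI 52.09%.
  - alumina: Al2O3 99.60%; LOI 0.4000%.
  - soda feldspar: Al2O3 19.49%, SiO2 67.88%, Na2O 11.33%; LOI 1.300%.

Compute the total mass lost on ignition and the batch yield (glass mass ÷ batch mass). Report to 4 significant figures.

LOI loss = 88.36 g; glass = 341.0 g; yield = 79.42%

The working math keeps full float precision throughout — rounding to four significant digits applies to every mid-chain value as printed. Every reported result includes exactly one rounding; all derived quantities, which include yield, net glass mass, ignition loss, totals, four oxide percentages, are carried at exact precision, as quoted within either problem or answer, starting from the weights on 341.0 g of glass.
Per-material ignition loss:
  glass-grade sand: 86.16 × 0.002100 = 0.1809 g
  magnesium carbonate: 165.3 × 0.5209 = 86.10 g
  alumina: 26.00 × 0.004000 = 0.1040 g
  soda feldspar: 151.9 × 0.01300 = 1.975 g
Total LOI = 88.36 g
Glass = batch − LOI = 429.4 − 88.36 = 341.0 g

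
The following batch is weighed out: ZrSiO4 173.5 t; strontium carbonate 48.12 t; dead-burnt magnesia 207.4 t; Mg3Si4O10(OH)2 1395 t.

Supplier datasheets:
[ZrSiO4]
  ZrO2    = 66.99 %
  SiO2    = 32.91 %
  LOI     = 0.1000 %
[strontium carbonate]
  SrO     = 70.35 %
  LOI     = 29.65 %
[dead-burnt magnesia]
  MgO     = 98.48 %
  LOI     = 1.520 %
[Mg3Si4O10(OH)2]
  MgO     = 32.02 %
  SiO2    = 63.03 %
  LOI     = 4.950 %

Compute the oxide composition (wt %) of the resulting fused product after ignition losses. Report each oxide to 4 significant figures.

All internal work keeps full precision from first step to last — intermediates are shown (rounded to four significant digits) at each printed step. Each reported number takes exactly one rounding — the derived quantities are carried using the weight values for 1737 t of glass in full float precision (LOI, four oxide percentages, net glass mass, the yield, totals) exactly as printed in question or answer.
Oxide-by-oxide delivered mass:
  ZrO2: 173.5·0.6699 = 116.2 t
  MgO: 207.4·0.9848 + 1395·0.3202 = 650.9 t
  SiO2: 173.5·0.3291 + 1395·0.6303 = 936.4 t
  SrO: 48.12·0.7035 = 33.85 t
LOI: 173.5·0.001000 + 48.12·0.2965 + 207.4·0.01520 + 1395·0.04950 = 86.65 t
Net of LOI, the glass mass = 1824 − 86.65 = 1737 t (equal to the oxide-mass sum)
percent share: oxide ÷ glass, ×100

Glass mass = 1737 t (batch 1824 − LOI 86.65).
Composition: ZrO2 6.690%, MgO 37.47%, SiO2 53.90%, SrO 1.948%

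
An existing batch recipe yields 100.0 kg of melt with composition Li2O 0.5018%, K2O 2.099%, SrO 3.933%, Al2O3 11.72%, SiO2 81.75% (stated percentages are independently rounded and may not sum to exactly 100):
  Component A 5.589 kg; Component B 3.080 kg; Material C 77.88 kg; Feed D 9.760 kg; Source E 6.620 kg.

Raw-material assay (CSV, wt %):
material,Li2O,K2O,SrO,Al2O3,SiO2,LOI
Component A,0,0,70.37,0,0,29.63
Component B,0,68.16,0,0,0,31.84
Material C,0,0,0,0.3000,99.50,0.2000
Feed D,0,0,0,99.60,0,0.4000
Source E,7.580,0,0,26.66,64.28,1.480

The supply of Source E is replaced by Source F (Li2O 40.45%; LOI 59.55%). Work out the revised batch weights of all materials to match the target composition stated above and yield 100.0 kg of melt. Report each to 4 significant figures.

Revised batch per 100.0 kg melt:
  Component A: 5.589 kg
  Component B: 3.080 kg
  Material C: 82.16 kg
  Feed D: 11.52 kg
  Source F: 1.241 kg
Total batch = 103.6 kg; LOI loss = 3.586 kg

The intermediate values are shown, rounded to 4 significant digits, on the page. Exact precision is kept from first step to last — a single rounding produces each reported figure. The derived quantities (ignition loss, five oxide percentages, the totals, yield, glass mass) are carried starting from the weights per 100.0 kg of glass in full float precision as quoted within question or answer.
Target oxide masses per 100.0 kg melt:
  Li2O: 0.5018% × 100.0 = 0.5018 kg
  K2O: 2.099% × 100.0 = 2.099 kg
  SrO: 3.933% × 100.0 = 3.933 kg
  Al2O3: 11.72% × 100.0 = 11.72 kg
  SiO2: 81.75% × 100.0 = 81.75 kg
Balance tally, oxide-wise, given the weights on record, under the basis named above (delivered sums recover each target exact up to rounding of places):
  Li2O: 1.241·0.4045 = 0.5020 kg (target 0.5018 kg)
  K2O: 3.080·0.6816 = 2.099 kg (target 2.099 kg)
  SrO: 5.589·0.7037 = 3.933 kg (target 3.933 kg)
  Al2O3: 82.16·0.003000 + 11.52·0.9960 = 11.72 kg (target 11.72 kg)
  SiO2: 82.16·0.9950 = 81.75 kg (target 81.75 kg)
Mass balance on the glass: Σ batch − LOI loss = 100.0 kg (oxide target masses add up to 100.0 kg; versus the stated basis of 100.0 kg — gaps are rounding artifacts).
Batch grand total — Σ batch = 103.6 kg; Σ batch·LOI gives LOI loss = 3.586 kg; yield: glass divided by total = 96.54%.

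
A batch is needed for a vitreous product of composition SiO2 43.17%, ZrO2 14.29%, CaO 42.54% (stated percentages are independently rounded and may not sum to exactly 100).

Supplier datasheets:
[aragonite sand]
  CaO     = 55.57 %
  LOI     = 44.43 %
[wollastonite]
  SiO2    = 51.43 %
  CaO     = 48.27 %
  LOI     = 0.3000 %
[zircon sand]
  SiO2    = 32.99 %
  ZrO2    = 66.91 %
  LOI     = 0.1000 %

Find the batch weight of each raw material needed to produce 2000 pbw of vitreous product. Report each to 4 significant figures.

Batch per 2000 pbw vitreous product:
  aragonite sand: 310.8 pbw
  wollastonite: 1405 pbw
  zircon sand: 427.1 pbw
Total batch = 2143 pbw; LOI loss = 142.7 pbw; yield = 93.34%

All internal work holds full float precision at all times — the intermediate values are displayed, rounded to four significant figures, on the page — every reported value takes just one rounding — the derived quantities (net glass mass, the three compositions, the yield, ignition loss, totals) are re-derived at full precision starting from the weights for 2000 pbw of glass, as given in the question or the answer.
Oxide mass targets, per 2000 pbw vitreous product:
  SiO2: 43.17% × 2000 = 863.4 pbw
  ZrO2: 14.29% × 2000 = 285.8 pbw
  CaO: 42.54% × 2000 = 850.8 pbw
Checking each oxide sum from the weights as reported, versus the basis set out (oxide sums agree with the targets exact up to rounding of places):
  SiO2: 1405·0.5143 + 427.1·0.3299 = 863.5 pbw (target 863.4 pbw)
  ZrO2: 427.1·0.6691 = 285.8 pbw (target 285.8 pbw)
  CaO: 310.8·0.5557 + 1405·0.4827 = 850.9 pbw (target 850.8 pbw)
Glass-mass sanity pass: net batch after ignition = 2000 pbw (targets for the oxides total 2000 pbw; stated basis 2000 pbw — differing by rounding only).
Whole-batch sum: Σ batch = 2143 pbw; the LOI term Σ batch·LOI equals 142.7 pbw; the yield ratio, glass ÷ batch: 93.34%.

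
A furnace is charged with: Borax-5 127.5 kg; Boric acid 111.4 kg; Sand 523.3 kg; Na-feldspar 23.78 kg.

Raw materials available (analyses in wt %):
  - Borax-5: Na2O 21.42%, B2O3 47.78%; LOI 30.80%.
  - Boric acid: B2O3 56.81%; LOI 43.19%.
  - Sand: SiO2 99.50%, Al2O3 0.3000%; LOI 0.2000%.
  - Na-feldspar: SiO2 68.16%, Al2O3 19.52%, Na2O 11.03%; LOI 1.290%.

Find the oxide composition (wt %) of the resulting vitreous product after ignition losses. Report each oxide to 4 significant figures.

Rounding to 4 significant digits applies to each working value as displayed — all arithmetic runs at full precision from start to finish; every reported number undergoes a single rounding; derived quantities are rebuilt from the batch weights per 697.2 kg of glass at full precision (the yield, glass mass, the four compositions, LOI, the totals), precisely as stated by question or answer.
Oxide-by-oxide delivered mass:
  SiO2: 523.3·0.9950 + 23.78·0.6816 = 536.9 kg
  Al2O3: 523.3·0.003000 + 23.78·0.1952 = 6.212 kg
  Na2O: 127.5·0.2142 + 23.78·0.1103 = 29.93 kg
  B2O3: 127.5·0.4778 + 111.4·0.5681 = 124.2 kg
LOI: 127.5·0.3080 + 111.4·0.4319 + 523.3·0.002000 + 23.78·0.01290 = 88.74 kg
Resulting glass, batch − LOI: 786.0 − 88.74 = 697.2 kg (equal to the oxide-mass sum)
percent by weight: oxide/glass ×100

Glass mass = 697.2 kg (batch 786.0 − LOI 88.74).
Composition: SiO2 77.00%, Al2O3 0.8909%, Na2O 4.293%, B2O3 17.81%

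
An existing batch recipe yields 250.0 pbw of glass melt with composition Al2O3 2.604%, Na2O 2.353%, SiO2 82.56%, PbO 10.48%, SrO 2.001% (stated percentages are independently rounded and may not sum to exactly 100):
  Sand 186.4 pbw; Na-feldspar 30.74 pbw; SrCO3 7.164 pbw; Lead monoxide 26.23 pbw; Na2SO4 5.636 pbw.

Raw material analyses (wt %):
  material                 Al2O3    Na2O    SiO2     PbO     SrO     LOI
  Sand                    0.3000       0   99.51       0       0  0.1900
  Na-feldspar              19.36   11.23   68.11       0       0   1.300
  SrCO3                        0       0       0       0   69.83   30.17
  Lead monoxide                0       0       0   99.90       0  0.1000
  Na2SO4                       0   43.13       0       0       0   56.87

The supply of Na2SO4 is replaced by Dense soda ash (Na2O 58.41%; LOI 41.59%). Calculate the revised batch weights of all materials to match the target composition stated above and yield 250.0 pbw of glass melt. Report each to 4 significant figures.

Revised batch per 250.0 pbw glass melt:
  Sand: 186.4 pbw
  Na-feldspar: 30.74 pbw
  SrCO3: 7.164 pbw
  Lead monoxide: 26.23 pbw
  Dense soda ash: 4.161 pbw
Total batch = 254.7 pbw; LOI loss = 4.672 pbw

Rounding to 4 significant digits extends to each mid-chain value as printed; all arithmetic carries full float precision through the solve. Every reported figure includes exactly one rounding; derived quantities are re-derived from the batch weights for 250.0 pbw of glass in exact precision (ignition loss, totals, five oxide percentages, glass mass, the yield) precisely as stated by the problem or answer text.
Oxide-by-oxide targets in 250.0 pbw glass melt:
  Al2O3: 2.604% × 250.0 = 6.510 pbw
  Na2O: 2.353% × 250.0 = 5.882 pbw
  SiO2: 82.56% × 250.0 = 206.4 pbw
  PbO: 10.48% × 250.0 = 26.20 pbw
  SrO: 2.001% × 250.0 = 5.002 pbw
Mass-balance tally per oxide given the weights on record, against the basis in use (each sum matches its target mass within answer rounding):
  Al2O3: 186.4·0.003000 + 30.74·0.1936 = 6.510 pbw (target 6.510 pbw)
  Na2O: 30.74·0.1123 + 4.161·0.5841 = 5.883 pbw (target 5.882 pbw)
  SiO2: 186.4·0.9951 + 30.74·0.6811 = 206.4 pbw (target 206.4 pbw)
  PbO: 26.23·0.9990 = 26.20 pbw (target 26.20 pbw)
  SrO: 7.164·0.6983 = 5.003 pbw (target 5.002 pbw)
Glass mass check: total batch − LOI = 250.0 pbw (oxide target masses add up to 250.0 pbw; the stated basis being 250.0 pbw — differing by rounding only).
Summing the batch: Σ batch = 254.7 pbw; Σ batch·LOI gives LOI loss = 4.672 pbw; yield, glass over the total, = 98.17%.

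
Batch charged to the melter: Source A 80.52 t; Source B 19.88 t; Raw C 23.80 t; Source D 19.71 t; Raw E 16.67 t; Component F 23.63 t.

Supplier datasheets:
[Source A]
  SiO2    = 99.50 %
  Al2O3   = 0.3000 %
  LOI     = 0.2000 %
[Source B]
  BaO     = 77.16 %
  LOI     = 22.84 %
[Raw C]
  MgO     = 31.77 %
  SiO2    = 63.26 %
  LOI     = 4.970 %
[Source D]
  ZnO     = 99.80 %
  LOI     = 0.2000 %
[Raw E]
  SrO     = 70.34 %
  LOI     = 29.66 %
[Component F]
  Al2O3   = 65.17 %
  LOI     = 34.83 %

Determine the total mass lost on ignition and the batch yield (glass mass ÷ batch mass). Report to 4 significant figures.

Intermediates are displayed rounded to 4 significant digits as written. Each numeric step maintains full float precision through the solve; every reported value is rounded just once; the derived quantities are recomputed at full precision (net glass mass, ignition loss, the totals, the yield, the six compositions) from the batch weights per 165.1 t of glass, as they appear in the problem or answer text.
Loss on ignition, line by line:
  Source A: 80.52 × 0.002000 = 0.1610 t
  Source B: 19.88 × 0.2284 = 4.541 t
  Raw C: 23.80 × 0.04970 = 1.183 t
  Source D: 19.71 × 0.002000 = 0.03942 t
  Raw E: 16.67 × 0.2966 = 4.944 t
  Component F: 23.63 × 0.3483 = 8.230 t
Total LOI = 19.10 t
Glass = batch − LOI = 184.2 − 19.10 = 165.1 t

LOI loss = 19.10 t; glass = 165.1 t; yield = 89.63%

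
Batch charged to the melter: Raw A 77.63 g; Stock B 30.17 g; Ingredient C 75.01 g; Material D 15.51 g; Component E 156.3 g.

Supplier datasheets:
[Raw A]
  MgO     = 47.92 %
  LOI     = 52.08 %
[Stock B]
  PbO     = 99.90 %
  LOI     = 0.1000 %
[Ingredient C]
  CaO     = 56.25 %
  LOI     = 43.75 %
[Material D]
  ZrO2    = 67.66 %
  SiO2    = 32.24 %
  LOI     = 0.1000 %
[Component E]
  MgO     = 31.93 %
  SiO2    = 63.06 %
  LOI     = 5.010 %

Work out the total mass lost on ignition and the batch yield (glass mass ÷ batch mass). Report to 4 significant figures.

LOI loss = 81.12 g; glass = 273.5 g; yield = 77.12%

The whole derivation holds exact precision at each step — intermediates are shown, with 4-significant-digit rounding, in the working — exactly one rounding goes into each reported number — derived quantities (five oxide percentages, glass mass, totals, yield, ignition loss) are recomputed at full float precision using the weight values at 273.5 g of glass precisely as stated by either problem or answer.
LOI of each material in turn:
  Raw A: 77.63 × 0.5208 = 40.43 g
  Stock B: 30.17 × 0.001000 = 0.03017 g
  Ingredient C: 75.01 × 0.4375 = 32.82 g
  Material D: 15.51 × 0.001000 = 0.01551 g
  Component E: 156.3 × 0.05010 = 7.831 g
Total LOI = 81.12 g
Glass = batch − LOI = 354.6 − 81.12 = 273.5 g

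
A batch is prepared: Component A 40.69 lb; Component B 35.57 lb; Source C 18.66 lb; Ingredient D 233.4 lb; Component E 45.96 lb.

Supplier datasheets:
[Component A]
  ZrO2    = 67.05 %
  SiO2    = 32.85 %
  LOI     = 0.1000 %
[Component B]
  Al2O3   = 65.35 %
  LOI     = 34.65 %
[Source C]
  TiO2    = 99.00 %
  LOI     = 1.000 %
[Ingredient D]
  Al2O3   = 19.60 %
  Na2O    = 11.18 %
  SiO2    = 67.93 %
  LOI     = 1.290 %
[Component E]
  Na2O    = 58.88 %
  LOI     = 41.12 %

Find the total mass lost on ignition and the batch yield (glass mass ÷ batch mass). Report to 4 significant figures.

Intermediates are displayed, rounded to four significant digits, in the printout; all internal work carries full float precision from start to finish — a single rounding yields every reported value. The derived quantities are re-derived starting from the weights per 339.8 lb of glass in full float precision (yield, LOI, net glass mass, totals, the five compositions), as written in the problem or the answer.
Material-by-material LOI:
  Component A: 40.69 × 0.001000 = 0.04069 lb
  Component B: 35.57 × 0.3465 = 12.33 lb
  Source C: 18.66 × 0.01000 = 0.1866 lb
  Ingredient D: 233.4 × 0.01290 = 3.011 lb
  Component E: 45.96 × 0.4112 = 18.90 lb
Total LOI = 34.46 lb
Glass = batch − LOI = 374.3 − 34.46 = 339.8 lb

LOI loss = 34.46 lb; glass = 339.8 lb; yield = 90.79%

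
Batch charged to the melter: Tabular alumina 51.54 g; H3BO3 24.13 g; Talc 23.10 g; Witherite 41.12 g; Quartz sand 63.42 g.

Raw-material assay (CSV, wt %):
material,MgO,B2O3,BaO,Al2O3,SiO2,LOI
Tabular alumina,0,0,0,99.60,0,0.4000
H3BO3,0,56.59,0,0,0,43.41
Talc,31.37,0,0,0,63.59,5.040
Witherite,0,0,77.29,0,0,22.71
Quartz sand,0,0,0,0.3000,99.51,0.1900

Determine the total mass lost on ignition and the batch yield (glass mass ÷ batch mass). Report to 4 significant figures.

The intermediate values appear (rounded to 4 significant figures) as written; the whole derivation holds exact precision in every operation; exactly one rounding goes into every reported number. All derived quantities are rebuilt from the weighed amounts at 182.0 g of glass in full precision (five oxide percentages, LOI, totals, glass mass, the yield), exactly as shown in the problem or answer text.
Material-by-material LOI:
  Tabular alumina: 51.54 × 0.004000 = 0.2062 g
  H3BO3: 24.13 × 0.4341 = 10.47 g
  Talc: 23.10 × 0.05040 = 1.164 g
  Witherite: 41.12 × 0.2271 = 9.338 g
  Quartz sand: 63.42 × 0.001900 = 0.1205 g
Total LOI = 21.30 g
Glass = batch − LOI = 203.3 − 21.30 = 182.0 g

LOI loss = 21.30 g; glass = 182.0 g; yield = 89.52%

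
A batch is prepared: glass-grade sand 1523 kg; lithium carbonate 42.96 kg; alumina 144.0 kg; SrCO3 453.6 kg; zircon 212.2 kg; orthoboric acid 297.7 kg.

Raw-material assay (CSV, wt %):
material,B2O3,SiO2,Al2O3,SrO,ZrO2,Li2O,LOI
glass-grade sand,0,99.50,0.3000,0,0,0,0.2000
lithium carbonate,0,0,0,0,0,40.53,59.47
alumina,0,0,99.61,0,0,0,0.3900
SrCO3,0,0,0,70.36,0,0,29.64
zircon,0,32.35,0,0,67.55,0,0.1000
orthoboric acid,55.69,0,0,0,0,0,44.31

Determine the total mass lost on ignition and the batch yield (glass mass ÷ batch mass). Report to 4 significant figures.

LOI loss = 295.7 kg; glass = 2378 kg; yield = 88.94%

All internal work maintains full float precision through every step; working values appear rounded to 4 significant figures alongside each step; a single rounding finalizes every reported value; all derived quantities (the six compositions, net glass mass, ignition loss, the totals, the yield) are rebuilt using the weight values on 2378 kg of glass in full float precision, as they appear in the problem or the answer.
Each material's LOI contribution:
  glass-grade sand: 1523 × 0.002000 = 3.046 kg
  lithium carbonate: 42.96 × 0.5947 = 25.55 kg
  alumina: 144.0 × 0.003900 = 0.5616 kg
  SrCO3: 453.6 × 0.2964 = 134.4 kg
  zircon: 212.2 × 0.001000 = 0.2122 kg
  orthoboric acid: 297.7 × 0.4431 = 131.9 kg
Total LOI = 295.7 kg
Glass = batch − LOI = 2673 − 295.7 = 2378 kg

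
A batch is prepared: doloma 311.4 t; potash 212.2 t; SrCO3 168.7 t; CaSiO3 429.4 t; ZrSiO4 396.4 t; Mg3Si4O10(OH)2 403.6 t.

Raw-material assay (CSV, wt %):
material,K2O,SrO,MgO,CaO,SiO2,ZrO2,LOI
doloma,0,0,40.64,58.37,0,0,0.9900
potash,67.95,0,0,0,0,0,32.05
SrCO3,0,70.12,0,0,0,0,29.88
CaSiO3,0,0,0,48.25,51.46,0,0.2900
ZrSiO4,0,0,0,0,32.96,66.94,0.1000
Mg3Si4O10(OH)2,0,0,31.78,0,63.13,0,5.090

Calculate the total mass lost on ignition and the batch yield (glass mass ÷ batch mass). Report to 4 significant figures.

In-progress results are displayed with 4-significant-digit rounding at each printed step — all arithmetic carries full precision end to end — a single rounding yields every reported value; the derived quantities (glass mass, six oxide percentages, the yield, the totals, ignition loss) are carried at full precision starting from the weights on 1778 t of glass, as set out in the problem or the answer.
LOI of each material in turn:
  doloma: 311.4 × 0.009900 = 3.083 t
  potash: 212.2 × 0.3205 = 68.01 t
  SrCO3: 168.7 × 0.2988 = 50.41 t
  CaSiO3: 429.4 × 0.002900 = 1.245 t
  ZrSiO4: 396.4 × 0.001000 = 0.3964 t
  Mg3Si4O10(OH)2: 403.6 × 0.05090 = 20.54 t
Total LOI = 143.7 t
Glass = batch − LOI = 1922 − 143.7 = 1778 t

LOI loss = 143.7 t; glass = 1778 t; yield = 92.52%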